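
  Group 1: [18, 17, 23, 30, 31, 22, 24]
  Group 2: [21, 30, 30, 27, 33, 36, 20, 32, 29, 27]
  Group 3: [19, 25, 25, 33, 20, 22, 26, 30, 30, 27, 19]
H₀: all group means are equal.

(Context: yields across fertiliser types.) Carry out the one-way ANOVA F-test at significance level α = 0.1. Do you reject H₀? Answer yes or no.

reject H₀: no

Group means [23.57, 28.50, 25.09], grand mean 25.929
SSB = Σnᵢ(x̄ᵢ−x̄)² = 112.734; SSW = ΣΣ(x−x̄ᵢ)² = 625.123
MSB = 112.734/2 = 56.3669; MSW = 625.123/25 = 25.0049
F = MSB/MSW = 2.2542
df = (2, 25)
p-value (upper-tail) = 0.12587
At α=0.1: p ≥ α → fail to reject H₀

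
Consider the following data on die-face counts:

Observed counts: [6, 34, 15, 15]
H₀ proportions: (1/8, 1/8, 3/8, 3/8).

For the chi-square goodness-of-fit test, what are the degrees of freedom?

df = k − 1 = 4 − 1 = 3

degrees of freedom = 3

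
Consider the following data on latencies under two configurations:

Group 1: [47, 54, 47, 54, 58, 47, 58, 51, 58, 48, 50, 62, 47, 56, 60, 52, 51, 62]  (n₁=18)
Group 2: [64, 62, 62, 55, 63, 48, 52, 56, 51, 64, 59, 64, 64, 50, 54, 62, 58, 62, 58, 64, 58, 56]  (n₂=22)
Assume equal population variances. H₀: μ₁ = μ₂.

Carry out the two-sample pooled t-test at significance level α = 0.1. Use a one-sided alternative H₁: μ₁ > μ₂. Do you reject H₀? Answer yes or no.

x̄₁=53.444, s₁=5.316, n₁=18
x̄₂=58.455, s₂=5.106, n₂=22
s_p² = [17·5.316² + 21·5.106²]/38 = 27.0500
SE = √(s_p²·(1/18+1/22)) = 1.6530
t = (53.444−58.455)/1.6530 = -3.0310
df = 38
p-value (one-sided, H₁ greater) = 0.99781
At α=0.1: p ≥ α → fail to reject H₀

reject H₀: no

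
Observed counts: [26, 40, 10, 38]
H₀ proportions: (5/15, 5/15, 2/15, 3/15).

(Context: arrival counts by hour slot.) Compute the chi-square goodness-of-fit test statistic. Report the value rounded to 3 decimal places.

test statistic = 15.807

n = 114; E_i = n·p_i = [38.00, 38.00, 15.20, 22.80]
χ² = (26−38.00)²/38.00 + (40−38.00)²/38.00 + (10−15.20)²/15.20 + (38−22.80)²/22.80 = 15.8070
df = 3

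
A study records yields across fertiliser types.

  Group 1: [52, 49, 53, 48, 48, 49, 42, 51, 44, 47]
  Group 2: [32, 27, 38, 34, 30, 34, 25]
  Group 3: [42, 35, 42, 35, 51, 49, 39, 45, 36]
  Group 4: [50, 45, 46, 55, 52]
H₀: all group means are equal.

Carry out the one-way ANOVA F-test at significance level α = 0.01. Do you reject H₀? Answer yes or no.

Group means [48.30, 31.43, 41.56, 49.60], grand mean 42.742
SSB = Σnᵢ(x̄ᵢ−x̄)² = 1452.699; SSW = ΣΣ(x−x̄ᵢ)² = 573.237
MSB = 1452.699/3 = 484.2330; MSW = 573.237/27 = 21.2310
F = MSB/MSW = 22.8078
df = (3, 27)
p-value (upper-tail) = 0.00000
At α=0.01: p < α → reject H₀

reject H₀: yes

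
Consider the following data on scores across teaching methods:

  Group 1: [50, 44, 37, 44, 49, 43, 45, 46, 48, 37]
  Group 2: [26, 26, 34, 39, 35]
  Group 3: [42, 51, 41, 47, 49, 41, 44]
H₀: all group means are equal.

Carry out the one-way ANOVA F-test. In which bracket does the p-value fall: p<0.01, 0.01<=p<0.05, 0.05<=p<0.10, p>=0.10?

p-value bracket: p<0.01

Group means [44.30, 32.00, 45.00], grand mean 41.727
SSB = Σnᵢ(x̄ᵢ−x̄)² = 614.264; SSW = ΣΣ(x−x̄ᵢ)² = 412.100
MSB = 614.264/2 = 307.1318; MSW = 412.100/19 = 21.6895
F = MSB/MSW = 14.1604
df = (2, 19)
p-value (upper-tail) = 0.00017
→ bracket: p<0.01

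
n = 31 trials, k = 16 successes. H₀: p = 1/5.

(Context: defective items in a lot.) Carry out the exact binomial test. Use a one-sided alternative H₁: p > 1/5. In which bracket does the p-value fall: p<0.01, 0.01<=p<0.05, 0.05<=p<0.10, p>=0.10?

Exact binomial: n=31, k=16, p₀=1/5=0.2000
P(X≥16) from Σ C(n,i)·p₀^i·(1−p₀)^(n−i)
p-value (one-sided, H₁ greater) = 0.00009
→ bracket: p<0.01

p-value bracket: p<0.01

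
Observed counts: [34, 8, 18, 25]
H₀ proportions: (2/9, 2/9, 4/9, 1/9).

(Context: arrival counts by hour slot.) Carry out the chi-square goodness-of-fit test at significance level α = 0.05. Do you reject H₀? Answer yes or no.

reject H₀: yes

n = 85; E_i = n·p_i = [18.89, 18.89, 37.78, 9.44]
χ² = (34−18.89)²/18.89 + (8−18.89)²/18.89 + (18−37.78)²/37.78 + (25−9.44)²/9.44 = 54.3412
df = 3
p-value (upper-tail) = 0.00000
At α=0.05: p < α → reject H₀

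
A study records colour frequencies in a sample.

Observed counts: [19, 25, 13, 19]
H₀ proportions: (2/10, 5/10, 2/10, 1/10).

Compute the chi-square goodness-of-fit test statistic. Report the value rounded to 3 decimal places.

test statistic = 22.816

n = 76; E_i = n·p_i = [15.20, 38.00, 15.20, 7.60]
χ² = (19−15.20)²/15.20 + (25−38.00)²/38.00 + (13−15.20)²/15.20 + (19−7.60)²/7.60 = 22.8158
df = 3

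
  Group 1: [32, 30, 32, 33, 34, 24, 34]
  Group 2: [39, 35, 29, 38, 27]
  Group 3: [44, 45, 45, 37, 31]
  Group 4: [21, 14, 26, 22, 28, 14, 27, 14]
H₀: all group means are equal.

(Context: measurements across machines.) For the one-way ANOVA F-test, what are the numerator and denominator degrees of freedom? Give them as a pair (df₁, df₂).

degrees of freedom = [3, 21]

k = 4 groups, N = 25 total
df = (k−1, N−k) = (4−1, 25−4) = (3, 21)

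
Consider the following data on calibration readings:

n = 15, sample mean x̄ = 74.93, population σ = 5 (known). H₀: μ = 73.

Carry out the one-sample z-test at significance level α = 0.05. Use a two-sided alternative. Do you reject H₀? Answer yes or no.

reject H₀: no

SE = σ/√n = 5/√15 = 1.2910
z = (x̄−μ₀)/SE = (74.93−73)/1.2910 = 1.4950
p-value (two-sided) = 0.13492
At α=0.05: p ≥ α → fail to reject H₀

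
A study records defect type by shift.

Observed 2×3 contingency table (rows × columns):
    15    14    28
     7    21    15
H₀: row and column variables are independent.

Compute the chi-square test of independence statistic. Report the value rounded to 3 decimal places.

test statistic = 6.405

Row totals [57, 43], col totals [22, 35, 43], n=100
χ² = (15−12.54)²/12.54 + (14−19.95)²/19.95 + (28−24.51)²/24.51 + (7−9.46)²/9.46 + (21−15.05)²/15.05 + (15−18.49)²/18.49 = 6.4049
df = 2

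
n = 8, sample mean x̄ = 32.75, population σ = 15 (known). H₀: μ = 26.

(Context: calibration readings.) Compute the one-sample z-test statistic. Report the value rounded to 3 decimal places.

SE = σ/√n = 15/√8 = 5.3033
z = (x̄−μ₀)/SE = (32.75−26)/5.3033 = 1.2728

test statistic = 1.273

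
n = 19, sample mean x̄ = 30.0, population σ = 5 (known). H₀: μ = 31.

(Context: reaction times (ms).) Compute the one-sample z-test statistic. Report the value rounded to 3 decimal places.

SE = σ/√n = 5/√19 = 1.1471
z = (x̄−μ₀)/SE = (30.0−31)/1.1471 = -0.8718

test statistic = -0.872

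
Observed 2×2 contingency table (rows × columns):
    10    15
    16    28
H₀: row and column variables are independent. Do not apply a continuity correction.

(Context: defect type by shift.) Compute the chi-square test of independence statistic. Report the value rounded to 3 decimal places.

test statistic = 0.090

Row totals [25, 44], col totals [26, 43], n=69
χ² = (10−9.42)²/9.42 + (15−15.58)²/15.58 + (16−16.58)²/16.58 + (28−27.42)²/27.42 = 0.0898
df = 1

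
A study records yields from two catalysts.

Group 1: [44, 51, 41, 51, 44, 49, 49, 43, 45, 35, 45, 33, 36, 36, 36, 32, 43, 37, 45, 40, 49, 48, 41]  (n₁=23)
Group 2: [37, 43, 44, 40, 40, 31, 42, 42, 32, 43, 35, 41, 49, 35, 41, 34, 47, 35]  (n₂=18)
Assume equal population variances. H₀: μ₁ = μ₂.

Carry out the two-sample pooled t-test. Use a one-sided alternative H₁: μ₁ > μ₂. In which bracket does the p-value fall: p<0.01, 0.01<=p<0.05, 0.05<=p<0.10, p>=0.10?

p-value bracket: 0.05<=p<0.10

x̄₁=42.304, s₁=5.834, n₁=23
x̄₂=39.500, s₂=5.056, n₂=18
s_p² = [22·5.834² + 17·5.056²]/39 = 30.3428
SE = √(s_p²·(1/23+1/18)) = 1.7335
t = (42.304−39.500)/1.7335 = 1.6178
df = 39
p-value (one-sided, H₁ greater) = 0.05689
→ bracket: 0.05<=p<0.10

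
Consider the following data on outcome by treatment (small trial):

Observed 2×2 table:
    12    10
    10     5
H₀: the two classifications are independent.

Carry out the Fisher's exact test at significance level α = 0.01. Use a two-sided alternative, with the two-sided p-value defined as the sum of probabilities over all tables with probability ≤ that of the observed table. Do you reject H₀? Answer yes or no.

reject H₀: no

Margins: r₁=22, r₂=15, c₁=22, c₂=15, n=37
p_obs = C(22,12)·C(15,10)/C(37,22); sum pmf over tables with pmf ≤ p_obs
p-value (two-sided) = 0.51439
At α=0.01: p ≥ α → fail to reject H₀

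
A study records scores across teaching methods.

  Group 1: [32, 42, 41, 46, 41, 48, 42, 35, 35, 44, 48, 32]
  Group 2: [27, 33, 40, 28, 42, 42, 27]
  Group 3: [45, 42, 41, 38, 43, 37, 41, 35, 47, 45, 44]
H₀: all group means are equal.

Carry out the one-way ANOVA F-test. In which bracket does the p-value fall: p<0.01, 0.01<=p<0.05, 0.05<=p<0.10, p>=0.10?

Group means [40.50, 34.14, 41.64], grand mean 39.433
SSB = Σnᵢ(x̄ᵢ−x̄)² = 262.964; SSW = ΣΣ(x−x̄ᵢ)² = 802.403
MSB = 262.964/2 = 131.4820; MSW = 802.403/27 = 29.7186
F = MSB/MSW = 4.4242
df = (2, 27)
p-value (upper-tail) = 0.02178
→ bracket: 0.01<=p<0.05

p-value bracket: 0.01<=p<0.05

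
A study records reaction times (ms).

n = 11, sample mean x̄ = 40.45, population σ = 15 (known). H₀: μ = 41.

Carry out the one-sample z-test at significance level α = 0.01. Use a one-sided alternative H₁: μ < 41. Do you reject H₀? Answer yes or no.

SE = σ/√n = 15/√11 = 4.5227
z = (x̄−μ₀)/SE = (40.45−41)/4.5227 = -0.1216
p-value (one-sided, H₁ less) = 0.45160
At α=0.01: p ≥ α → fail to reject H₀

reject H₀: no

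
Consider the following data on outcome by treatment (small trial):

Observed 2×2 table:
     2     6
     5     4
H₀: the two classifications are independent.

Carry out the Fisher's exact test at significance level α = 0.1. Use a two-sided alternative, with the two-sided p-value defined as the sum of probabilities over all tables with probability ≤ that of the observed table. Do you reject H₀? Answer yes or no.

reject H₀: no

Margins: r₁=8, r₂=9, c₁=7, c₂=10, n=17
p_obs = C(8,2)·C(9,5)/C(17,7); sum pmf over tables with pmf ≤ p_obs
p-value (two-sided) = 0.33484
At α=0.1: p ≥ α → fail to reject H₀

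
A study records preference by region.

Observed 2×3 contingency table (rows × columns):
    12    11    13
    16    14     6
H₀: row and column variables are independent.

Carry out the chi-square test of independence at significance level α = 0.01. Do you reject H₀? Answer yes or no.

Row totals [36, 36], col totals [28, 25, 19], n=72
χ² = (12−14.00)²/14.00 + (11−12.50)²/12.50 + (13−9.50)²/9.50 + (16−14.00)²/14.00 + (14−12.50)²/12.50 + (6−9.50)²/9.50 = 3.5104
df = 2
p-value (upper-tail) = 0.17287
At α=0.01: p ≥ α → fail to reject H₀

reject H₀: no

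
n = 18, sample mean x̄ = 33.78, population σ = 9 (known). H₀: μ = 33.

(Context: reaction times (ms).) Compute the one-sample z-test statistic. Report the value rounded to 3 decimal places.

SE = σ/√n = 9/√18 = 2.1213
z = (x̄−μ₀)/SE = (33.78−33)/2.1213 = 0.3677

test statistic = 0.368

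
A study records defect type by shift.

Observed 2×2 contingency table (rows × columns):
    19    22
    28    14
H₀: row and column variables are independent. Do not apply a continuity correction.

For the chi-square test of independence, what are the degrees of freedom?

degrees of freedom = 1

df = (r−1)(c−1) = (2−1)·(2−1) = 1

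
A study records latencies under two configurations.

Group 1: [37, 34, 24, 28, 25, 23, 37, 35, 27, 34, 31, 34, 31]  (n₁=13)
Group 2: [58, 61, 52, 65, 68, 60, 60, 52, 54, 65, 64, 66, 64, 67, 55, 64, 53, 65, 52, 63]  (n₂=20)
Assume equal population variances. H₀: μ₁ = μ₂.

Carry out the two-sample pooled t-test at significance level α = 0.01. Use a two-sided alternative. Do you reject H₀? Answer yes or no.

reject H₀: yes

x̄₁=30.769, s₁=4.902, n₁=13
x̄₂=60.400, s₂=5.548, n₂=20
s_p² = [12·4.902² + 19·5.548²]/31 = 28.1648
SE = √(s_p²·(1/13+1/20)) = 1.8907
t = (30.769−60.400)/1.8907 = -15.6718
df = 31
p-value (two-sided) = 0.00000
At α=0.01: p < α → reject H₀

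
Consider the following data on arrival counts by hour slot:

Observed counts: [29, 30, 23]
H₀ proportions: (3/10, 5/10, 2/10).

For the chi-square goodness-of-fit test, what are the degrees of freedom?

degrees of freedom = 2

df = k − 1 = 3 − 1 = 2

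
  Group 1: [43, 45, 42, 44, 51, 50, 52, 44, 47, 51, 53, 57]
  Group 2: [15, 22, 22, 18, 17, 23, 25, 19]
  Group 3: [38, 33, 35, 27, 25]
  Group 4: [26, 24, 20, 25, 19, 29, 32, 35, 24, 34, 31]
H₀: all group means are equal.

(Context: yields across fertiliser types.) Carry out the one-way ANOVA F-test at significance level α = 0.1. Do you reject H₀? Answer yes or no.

Group means [48.25, 20.12, 31.60, 27.18], grand mean 33.250
SSB = Σnᵢ(x̄ᵢ−x̄)² = 4496.789; SSW = ΣΣ(x−x̄ᵢ)² = 739.961
MSB = 4496.789/3 = 1498.9295; MSW = 739.961/32 = 23.1238
F = MSB/MSW = 64.8220
df = (3, 32)
p-value (upper-tail) = 0.00000
At α=0.1: p < α → reject H₀

reject H₀: yes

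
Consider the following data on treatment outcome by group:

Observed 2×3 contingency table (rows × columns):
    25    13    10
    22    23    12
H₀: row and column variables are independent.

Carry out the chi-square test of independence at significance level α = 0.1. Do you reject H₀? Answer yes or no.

Row totals [48, 57], col totals [47, 36, 22], n=105
χ² = (25−21.49)²/21.49 + (13−16.46)²/16.46 + (10−10.06)²/10.06 + (22−25.51)²/25.51 + (23−19.54)²/19.54 + (12−11.94)²/11.94 = 2.3973
df = 2
p-value (upper-tail) = 0.30161
At α=0.1: p ≥ α → fail to reject H₀

reject H₀: no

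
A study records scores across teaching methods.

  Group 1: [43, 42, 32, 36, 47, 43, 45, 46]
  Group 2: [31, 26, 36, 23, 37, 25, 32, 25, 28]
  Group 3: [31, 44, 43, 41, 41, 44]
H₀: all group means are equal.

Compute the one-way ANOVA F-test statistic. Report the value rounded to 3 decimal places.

Group means [41.75, 29.22, 40.67], grand mean 36.565
SSB = Σnᵢ(x̄ᵢ−x̄)² = 801.263; SSW = ΣΣ(x−x̄ᵢ)² = 512.389
MSB = 801.263/2 = 400.6316; MSW = 512.389/20 = 25.6194
F = MSB/MSW = 15.6378
df = (2, 20)

test statistic = 15.638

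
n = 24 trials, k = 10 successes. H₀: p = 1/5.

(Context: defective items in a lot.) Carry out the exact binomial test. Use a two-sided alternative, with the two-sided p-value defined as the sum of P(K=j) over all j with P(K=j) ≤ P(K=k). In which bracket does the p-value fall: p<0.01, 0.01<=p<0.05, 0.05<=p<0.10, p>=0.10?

Exact binomial: n=24, k=10, p₀=1/5=0.2000
P(X=j) = C(n,j)·p₀^j·(1−p₀)^(n−j); p = Σ P(X=j) over j with P(X=j) ≤ P(X=10)
p-value (two-sided) = 0.01734
→ bracket: 0.01<=p<0.05

p-value bracket: 0.01<=p<0.05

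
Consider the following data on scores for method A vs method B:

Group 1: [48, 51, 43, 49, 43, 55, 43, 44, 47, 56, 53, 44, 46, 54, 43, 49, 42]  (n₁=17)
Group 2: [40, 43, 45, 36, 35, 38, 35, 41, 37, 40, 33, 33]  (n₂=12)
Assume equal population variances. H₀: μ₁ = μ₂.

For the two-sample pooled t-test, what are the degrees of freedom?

degrees of freedom = 27

df = n₁ + n₂ − 2 = 17 + 12 − 2 = 27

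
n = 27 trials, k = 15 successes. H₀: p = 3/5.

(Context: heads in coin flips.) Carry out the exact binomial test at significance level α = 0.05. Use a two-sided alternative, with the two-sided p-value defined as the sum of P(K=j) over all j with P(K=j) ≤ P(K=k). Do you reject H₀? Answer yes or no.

reject H₀: no

Exact binomial: n=27, k=15, p₀=3/5=0.6000
P(X=j) = C(n,j)·p₀^j·(1−p₀)^(n−j); p = Σ P(X=j) over j with P(X=j) ≤ P(X=15)
p-value (two-sided) = 0.69599
At α=0.05: p ≥ α → fail to reject H₀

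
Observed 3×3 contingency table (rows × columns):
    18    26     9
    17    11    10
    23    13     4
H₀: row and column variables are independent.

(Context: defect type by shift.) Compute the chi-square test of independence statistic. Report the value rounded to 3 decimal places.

Row totals [53, 38, 40], col totals [58, 50, 23], n=131
χ² = (18−23.47)²/23.47 + (26−20.23)²/20.23 + (9−9.31)²/9.31 + (17−16.82)²/16.82 + (11−14.50)²/14.50 + (10−6.67)²/6.67 + (23−17.71)²/17.71 + (13−15.27)²/15.27 + (4−7.02)²/7.02 = 8.6561
df = 4

test statistic = 8.656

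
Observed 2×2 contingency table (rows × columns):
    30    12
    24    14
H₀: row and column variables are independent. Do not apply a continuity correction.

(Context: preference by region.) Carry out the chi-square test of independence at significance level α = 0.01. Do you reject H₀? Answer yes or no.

reject H₀: no

Row totals [42, 38], col totals [54, 26], n=80
χ² = (30−28.35)²/28.35 + (12−13.65)²/13.65 + (24−25.65)²/25.65 + (14−12.35)²/12.35 = 0.6221
df = 1
p-value (upper-tail) = 0.43028
At α=0.01: p ≥ α → fail to reject H₀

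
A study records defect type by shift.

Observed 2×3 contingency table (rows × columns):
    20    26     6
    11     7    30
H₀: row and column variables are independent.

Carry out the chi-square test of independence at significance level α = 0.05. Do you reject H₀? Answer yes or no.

Row totals [52, 48], col totals [31, 33, 36], n=100
χ² = (20−16.12)²/16.12 + (26−17.16)²/17.16 + (6−18.72)²/18.72 + (11−14.88)²/14.88 + (7−15.84)²/15.84 + (30−17.28)²/17.28 = 29.4394
df = 2
p-value (upper-tail) = 0.00000
At α=0.05: p < α → reject H₀

reject H₀: yes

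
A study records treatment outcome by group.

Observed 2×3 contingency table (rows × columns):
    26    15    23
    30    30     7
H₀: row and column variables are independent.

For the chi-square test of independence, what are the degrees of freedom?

df = (r−1)(c−1) = (2−1)·(3−1) = 2

degrees of freedom = 2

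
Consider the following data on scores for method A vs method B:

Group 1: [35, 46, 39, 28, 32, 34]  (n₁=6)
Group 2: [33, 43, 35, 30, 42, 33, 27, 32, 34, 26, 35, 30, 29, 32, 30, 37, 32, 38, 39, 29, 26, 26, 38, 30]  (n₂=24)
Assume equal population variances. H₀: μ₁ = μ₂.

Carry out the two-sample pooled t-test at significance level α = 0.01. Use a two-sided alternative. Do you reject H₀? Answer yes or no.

x̄₁=35.667, s₁=6.218, n₁=6
x̄₂=32.750, s₂=4.866, n₂=24
s_p² = [5·6.218² + 23·4.866²]/28 = 26.3512
SE = √(s_p²·(1/6+1/24)) = 2.3430
t = (35.667−32.750)/2.3430 = 1.2448
df = 28
p-value (two-sided) = 0.22352
At α=0.01: p ≥ α → fail to reject H₀

reject H₀: no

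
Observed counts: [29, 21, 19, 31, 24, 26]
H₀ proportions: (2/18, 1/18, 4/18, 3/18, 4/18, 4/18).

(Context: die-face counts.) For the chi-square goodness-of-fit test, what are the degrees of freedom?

degrees of freedom = 5

df = k − 1 = 6 − 1 = 5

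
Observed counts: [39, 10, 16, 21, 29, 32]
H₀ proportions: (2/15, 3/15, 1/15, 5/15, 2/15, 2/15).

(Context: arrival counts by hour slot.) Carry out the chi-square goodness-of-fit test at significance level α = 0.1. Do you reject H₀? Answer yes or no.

reject H₀: yes

n = 147; E_i = n·p_i = [19.60, 29.40, 9.80, 49.00, 19.60, 19.60]
χ² = (39−19.60)²/19.60 + (10−29.40)²/29.40 + (16−9.80)²/9.80 + (21−49.00)²/49.00 + (29−19.60)²/19.60 + (32−19.60)²/19.60 = 64.2789
df = 5
p-value (upper-tail) = 0.00000
At α=0.1: p < α → reject H₀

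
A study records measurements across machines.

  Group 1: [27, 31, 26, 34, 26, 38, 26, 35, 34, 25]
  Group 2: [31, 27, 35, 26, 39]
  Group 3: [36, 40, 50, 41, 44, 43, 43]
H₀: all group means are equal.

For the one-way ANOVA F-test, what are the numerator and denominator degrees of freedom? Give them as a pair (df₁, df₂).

k = 3 groups, N = 22 total
df = (k−1, N−k) = (3−1, 22−3) = (2, 19)

degrees of freedom = [2, 19]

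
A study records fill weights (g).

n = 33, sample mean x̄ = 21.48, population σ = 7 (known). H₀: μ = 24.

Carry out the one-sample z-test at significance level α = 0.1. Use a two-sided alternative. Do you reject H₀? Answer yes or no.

reject H₀: yes

SE = σ/√n = 7/√33 = 1.2185
z = (x̄−μ₀)/SE = (21.48−24)/1.2185 = -2.0680
p-value (two-sided) = 0.03864
At α=0.1: p < α → reject H₀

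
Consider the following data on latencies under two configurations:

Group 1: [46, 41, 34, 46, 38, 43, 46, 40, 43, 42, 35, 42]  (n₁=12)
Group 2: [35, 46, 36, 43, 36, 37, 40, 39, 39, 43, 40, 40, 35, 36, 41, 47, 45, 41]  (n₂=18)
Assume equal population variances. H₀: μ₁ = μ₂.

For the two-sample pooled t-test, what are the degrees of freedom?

degrees of freedom = 28

df = n₁ + n₂ − 2 = 12 + 18 − 2 = 28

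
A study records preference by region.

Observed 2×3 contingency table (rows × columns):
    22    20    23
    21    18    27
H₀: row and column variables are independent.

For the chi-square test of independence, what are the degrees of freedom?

df = (r−1)(c−1) = (2−1)·(3−1) = 2

degrees of freedom = 2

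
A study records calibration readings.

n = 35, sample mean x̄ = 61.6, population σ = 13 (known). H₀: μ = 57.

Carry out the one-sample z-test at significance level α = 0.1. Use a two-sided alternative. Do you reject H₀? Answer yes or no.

SE = σ/√n = 13/√35 = 2.1974
z = (x̄−μ₀)/SE = (61.6−57)/2.1974 = 2.0934
p-value (two-sided) = 0.03632
At α=0.1: p < α → reject H₀

reject H₀: yes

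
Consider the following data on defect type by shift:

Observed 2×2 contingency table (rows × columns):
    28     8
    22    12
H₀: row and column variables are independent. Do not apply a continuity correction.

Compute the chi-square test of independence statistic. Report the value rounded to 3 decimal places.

Row totals [36, 34], col totals [50, 20], n=70
χ² = (28−25.71)²/25.71 + (8−10.29)²/10.29 + (22−24.29)²/24.29 + (12−9.71)²/9.71 = 1.4641
df = 1

test statistic = 1.464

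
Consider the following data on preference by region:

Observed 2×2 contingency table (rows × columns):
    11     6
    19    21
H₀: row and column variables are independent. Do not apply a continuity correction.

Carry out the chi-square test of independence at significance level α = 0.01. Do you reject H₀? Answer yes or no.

Row totals [17, 40], col totals [30, 27], n=57
χ² = (11−8.95)²/8.95 + (6−8.05)²/8.05 + (19−21.05)²/21.05 + (21−18.95)²/18.95 = 1.4166
df = 1
p-value (upper-tail) = 0.23396
At α=0.01: p ≥ α → fail to reject H₀

reject H₀: no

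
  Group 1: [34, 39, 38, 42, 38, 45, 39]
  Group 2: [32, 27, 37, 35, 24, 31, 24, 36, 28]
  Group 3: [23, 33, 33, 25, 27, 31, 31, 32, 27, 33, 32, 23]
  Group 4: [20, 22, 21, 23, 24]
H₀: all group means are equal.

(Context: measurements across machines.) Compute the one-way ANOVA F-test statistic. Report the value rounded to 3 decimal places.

test statistic = 19.852

Group means [39.29, 30.44, 29.17, 22.00], grand mean 30.576
SSB = Σnᵢ(x̄ᵢ−x̄)² = 922.743; SSW = ΣΣ(x−x̄ᵢ)² = 449.317
MSB = 922.743/3 = 307.5810; MSW = 449.317/29 = 15.4937
F = MSB/MSW = 19.8520
df = (3, 29)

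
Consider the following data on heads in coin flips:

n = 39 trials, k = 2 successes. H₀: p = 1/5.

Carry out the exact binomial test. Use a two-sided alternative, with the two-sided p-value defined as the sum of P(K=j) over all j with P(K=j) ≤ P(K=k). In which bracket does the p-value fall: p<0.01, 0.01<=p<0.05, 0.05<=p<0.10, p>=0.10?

p-value bracket: 0.01<=p<0.05

Exact binomial: n=39, k=2, p₀=1/5=0.2000
P(X=j) = C(n,j)·p₀^j·(1−p₀)^(n−j); p = Σ P(X=j) over j with P(X=j) ≤ P(X=2)
p-value (two-sided) = 0.01553
→ bracket: 0.01<=p<0.05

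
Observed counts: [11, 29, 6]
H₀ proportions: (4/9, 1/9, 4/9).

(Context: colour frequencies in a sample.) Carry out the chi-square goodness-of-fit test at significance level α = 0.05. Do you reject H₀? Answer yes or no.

n = 46; E_i = n·p_i = [20.44, 5.11, 20.44]
χ² = (11−20.44)²/20.44 + (29−5.11)²/5.11 + (6−20.44)²/20.44 = 126.2228
df = 2
p-value (upper-tail) = 0.00000
At α=0.05: p < α → reject H₀

reject H₀: yes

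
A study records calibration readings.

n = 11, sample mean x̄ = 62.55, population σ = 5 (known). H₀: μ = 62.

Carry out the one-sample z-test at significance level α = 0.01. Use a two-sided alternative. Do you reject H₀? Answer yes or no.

reject H₀: no

SE = σ/√n = 5/√11 = 1.5076
z = (x̄−μ₀)/SE = (62.55−62)/1.5076 = 0.3648
p-value (two-sided) = 0.71524
At α=0.01: p ≥ α → fail to reject H₀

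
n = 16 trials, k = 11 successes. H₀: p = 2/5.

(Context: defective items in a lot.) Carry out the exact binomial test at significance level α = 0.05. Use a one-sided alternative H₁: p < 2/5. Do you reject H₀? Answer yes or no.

Exact binomial: n=16, k=11, p₀=2/5=0.4000
P(X≤11) from Σ C(n,i)·p₀^i·(1−p₀)^(n−i)
p-value (one-sided, H₁ less) = 0.99510
At α=0.05: p ≥ α → fail to reject H₀

reject H₀: no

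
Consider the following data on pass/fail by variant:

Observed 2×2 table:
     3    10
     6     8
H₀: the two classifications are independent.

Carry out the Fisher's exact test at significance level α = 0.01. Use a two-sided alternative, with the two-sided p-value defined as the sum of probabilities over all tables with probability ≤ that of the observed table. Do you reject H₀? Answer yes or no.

Margins: r₁=13, r₂=14, c₁=9, c₂=18, n=27
p_obs = C(13,3)·C(14,6)/C(27,9); sum pmf over tables with pmf ≤ p_obs
p-value (two-sided) = 0.41971
At α=0.01: p ≥ α → fail to reject H₀

reject H₀: no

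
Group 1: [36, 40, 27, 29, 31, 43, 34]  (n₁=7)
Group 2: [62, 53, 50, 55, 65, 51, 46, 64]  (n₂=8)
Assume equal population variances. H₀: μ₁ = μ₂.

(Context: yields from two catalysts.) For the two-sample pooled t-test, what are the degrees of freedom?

degrees of freedom = 13

df = n₁ + n₂ − 2 = 7 + 8 − 2 = 13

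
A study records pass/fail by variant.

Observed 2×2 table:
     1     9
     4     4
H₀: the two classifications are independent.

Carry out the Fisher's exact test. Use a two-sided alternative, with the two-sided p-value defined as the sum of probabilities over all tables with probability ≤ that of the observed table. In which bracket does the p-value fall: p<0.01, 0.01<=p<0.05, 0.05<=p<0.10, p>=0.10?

p-value bracket: p>=0.10

Margins: r₁=10, r₂=8, c₁=5, c₂=13, n=18
p_obs = C(10,1)·C(8,4)/C(18,5); sum pmf over tables with pmf ≤ p_obs
p-value (two-sided) = 0.11765
→ bracket: p>=0.10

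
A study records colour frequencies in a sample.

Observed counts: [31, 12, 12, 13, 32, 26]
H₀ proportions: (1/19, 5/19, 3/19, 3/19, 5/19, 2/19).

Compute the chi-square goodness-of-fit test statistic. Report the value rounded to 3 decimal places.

test statistic = 120.839

n = 126; E_i = n·p_i = [6.63, 33.16, 19.89, 19.89, 33.16, 13.26]
χ² = (31−6.63)²/6.63 + (12−33.16)²/33.16 + (12−19.89)²/19.89 + (13−19.89)²/19.89 + (32−33.16)²/33.16 + (26−13.26)²/13.26 = 120.8392
df = 5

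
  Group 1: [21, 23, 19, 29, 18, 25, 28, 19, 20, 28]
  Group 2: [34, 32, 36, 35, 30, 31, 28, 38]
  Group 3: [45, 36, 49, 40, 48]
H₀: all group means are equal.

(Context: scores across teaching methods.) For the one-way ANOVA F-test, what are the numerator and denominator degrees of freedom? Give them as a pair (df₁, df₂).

k = 3 groups, N = 23 total
df = (k−1, N−k) = (3−1, 23−3) = (2, 20)

degrees of freedom = [2, 20]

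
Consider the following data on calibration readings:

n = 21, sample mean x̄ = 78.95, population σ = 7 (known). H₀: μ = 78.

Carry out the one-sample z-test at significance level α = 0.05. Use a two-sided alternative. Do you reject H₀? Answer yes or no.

SE = σ/√n = 7/√21 = 1.5275
z = (x̄−μ₀)/SE = (78.95−78)/1.5275 = 0.6219
p-value (two-sided) = 0.53399
At α=0.05: p ≥ α → fail to reject H₀

reject H₀: no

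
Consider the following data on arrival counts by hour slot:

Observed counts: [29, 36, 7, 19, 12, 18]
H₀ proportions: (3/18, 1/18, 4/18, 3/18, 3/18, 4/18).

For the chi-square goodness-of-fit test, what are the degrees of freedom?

degrees of freedom = 5

df = k − 1 = 6 − 1 = 5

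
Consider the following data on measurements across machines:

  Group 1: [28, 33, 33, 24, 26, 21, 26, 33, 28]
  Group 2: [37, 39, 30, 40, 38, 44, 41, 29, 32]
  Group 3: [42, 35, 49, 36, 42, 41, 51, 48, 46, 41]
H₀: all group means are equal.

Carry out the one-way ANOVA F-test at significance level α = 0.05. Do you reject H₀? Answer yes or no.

Group means [28.00, 36.67, 43.10], grand mean 36.179
SSB = Σnᵢ(x̄ᵢ−x̄)² = 1083.207; SSW = ΣΣ(x−x̄ᵢ)² = 620.900
MSB = 1083.207/2 = 541.6036; MSW = 620.900/25 = 24.8360
F = MSB/MSW = 21.8072
df = (2, 25)
p-value (upper-tail) = 0.00000
At α=0.05: p < α → reject H₀

reject H₀: yes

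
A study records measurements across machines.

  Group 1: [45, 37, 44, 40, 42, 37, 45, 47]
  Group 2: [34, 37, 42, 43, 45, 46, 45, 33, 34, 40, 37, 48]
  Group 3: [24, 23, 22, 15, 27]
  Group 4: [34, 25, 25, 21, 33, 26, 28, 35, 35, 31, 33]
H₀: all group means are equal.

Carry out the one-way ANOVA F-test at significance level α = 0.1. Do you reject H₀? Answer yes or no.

reject H₀: yes

Group means [42.12, 40.33, 22.20, 29.64], grand mean 34.944
SSB = Σnᵢ(x̄ᵢ−x̄)² = 1883.002; SSW = ΣΣ(x−x̄ᵢ)² = 714.887
MSB = 1883.002/3 = 627.6673; MSW = 714.887/32 = 22.3402
F = MSB/MSW = 28.0958
df = (3, 32)
p-value (upper-tail) = 0.00000
At α=0.1: p < α → reject H₀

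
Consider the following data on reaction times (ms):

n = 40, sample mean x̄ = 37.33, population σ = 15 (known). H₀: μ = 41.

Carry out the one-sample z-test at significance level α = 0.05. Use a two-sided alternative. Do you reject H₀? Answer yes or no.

SE = σ/√n = 15/√40 = 2.3717
z = (x̄−μ₀)/SE = (37.33−41)/2.3717 = -1.5474
p-value (two-sided) = 0.12176
At α=0.05: p ≥ α → fail to reject H₀

reject H₀: no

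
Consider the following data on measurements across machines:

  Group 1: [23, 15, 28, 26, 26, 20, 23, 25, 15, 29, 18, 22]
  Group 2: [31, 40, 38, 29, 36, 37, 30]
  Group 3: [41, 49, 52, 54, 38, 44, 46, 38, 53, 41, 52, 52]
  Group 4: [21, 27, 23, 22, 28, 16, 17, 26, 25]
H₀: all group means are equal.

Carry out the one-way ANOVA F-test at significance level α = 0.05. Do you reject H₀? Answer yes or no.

Group means [22.50, 34.43, 46.67, 22.78], grand mean 31.900
SSB = Σnᵢ(x̄ᵢ−x̄)² = 4470.663; SSW = ΣΣ(x−x̄ᵢ)² = 906.937
MSB = 4470.663/3 = 1490.2212; MSW = 906.937/36 = 25.1927
F = MSB/MSW = 59.1529
df = (3, 36)
p-value (upper-tail) = 0.00000
At α=0.05: p < α → reject H₀

reject H₀: yes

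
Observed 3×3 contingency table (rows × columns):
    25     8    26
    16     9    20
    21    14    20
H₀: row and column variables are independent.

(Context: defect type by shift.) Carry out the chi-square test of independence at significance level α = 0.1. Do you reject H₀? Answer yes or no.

Row totals [59, 45, 55], col totals [62, 31, 66], n=159
χ² = (25−23.01)²/23.01 + (8−11.50)²/11.50 + (26−24.49)²/24.49 + (16−17.55)²/17.55 + (9−8.77)²/8.77 + (20−18.68)²/18.68 + (21−21.45)²/21.45 + (14−10.72)²/10.72 + (20−22.83)²/22.83 = 2.9297
df = 4
p-value (upper-tail) = 0.56966
At α=0.1: p ≥ α → fail to reject H₀

reject H₀: no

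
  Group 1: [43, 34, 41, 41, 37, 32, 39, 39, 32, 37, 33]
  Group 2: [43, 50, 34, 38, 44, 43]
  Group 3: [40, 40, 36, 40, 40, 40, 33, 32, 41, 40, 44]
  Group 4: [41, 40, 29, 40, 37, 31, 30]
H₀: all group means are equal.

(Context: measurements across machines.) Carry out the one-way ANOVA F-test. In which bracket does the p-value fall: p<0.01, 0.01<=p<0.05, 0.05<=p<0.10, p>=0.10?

Group means [37.09, 42.00, 38.73, 35.43], grand mean 38.114
SSB = Σnᵢ(x̄ᵢ−x̄)² = 156.738; SSW = ΣΣ(x−x̄ᵢ)² = 594.805
MSB = 156.738/3 = 52.2459; MSW = 594.805/31 = 19.1873
F = MSB/MSW = 2.7229
df = (3, 31)
p-value (upper-tail) = 0.06116
→ bracket: 0.05<=p<0.10

p-value bracket: 0.05<=p<0.10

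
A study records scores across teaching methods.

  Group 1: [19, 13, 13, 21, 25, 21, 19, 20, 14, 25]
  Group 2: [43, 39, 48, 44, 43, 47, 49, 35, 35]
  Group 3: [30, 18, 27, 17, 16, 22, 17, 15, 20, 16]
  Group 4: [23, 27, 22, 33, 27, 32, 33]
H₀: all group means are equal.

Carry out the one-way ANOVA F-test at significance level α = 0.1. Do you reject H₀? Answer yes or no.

Group means [19.00, 42.56, 19.80, 28.14], grand mean 26.889
SSB = Σnᵢ(x̄ᵢ−x̄)² = 3344.876; SSW = ΣΣ(x−x̄ᵢ)² = 758.679
MSB = 3344.876/3 = 1114.9587; MSW = 758.679/32 = 23.7087
F = MSB/MSW = 47.0273
df = (3, 32)
p-value (upper-tail) = 0.00000
At α=0.1: p < α → reject H₀

reject H₀: yes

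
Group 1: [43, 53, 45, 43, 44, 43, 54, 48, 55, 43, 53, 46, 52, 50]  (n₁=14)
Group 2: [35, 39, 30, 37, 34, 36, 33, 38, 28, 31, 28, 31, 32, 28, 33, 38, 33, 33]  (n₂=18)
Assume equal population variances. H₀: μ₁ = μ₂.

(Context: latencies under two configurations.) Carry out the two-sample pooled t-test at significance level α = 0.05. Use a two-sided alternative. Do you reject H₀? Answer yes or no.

x̄₁=48.000, s₁=4.674, n₁=14
x̄₂=33.167, s₂=3.502, n₂=18
s_p² = [13·4.674² + 17·3.502²]/30 = 16.4167
SE = √(s_p²·(1/14+1/18)) = 1.4438
t = (48.000−33.167)/1.4438 = 10.2736
df = 30
p-value (two-sided) = 0.00000
At α=0.05: p < α → reject H₀

reject H₀: yes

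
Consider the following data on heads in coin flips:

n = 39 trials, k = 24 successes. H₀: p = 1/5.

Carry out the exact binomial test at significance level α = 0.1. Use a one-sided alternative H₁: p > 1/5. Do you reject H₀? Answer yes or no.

reject H₀: yes

Exact binomial: n=39, k=24, p₀=1/5=0.2000
P(X≥24) from Σ C(n,i)·p₀^i·(1−p₀)^(n−i)
p-value (one-sided, H₁ greater) = 0.00000
At α=0.1: p < α → reject H₀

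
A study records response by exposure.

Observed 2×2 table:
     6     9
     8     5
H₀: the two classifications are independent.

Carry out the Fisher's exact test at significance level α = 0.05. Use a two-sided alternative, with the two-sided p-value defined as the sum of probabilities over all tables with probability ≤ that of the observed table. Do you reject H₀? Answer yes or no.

Margins: r₁=15, r₂=13, c₁=14, c₂=14, n=28
p_obs = C(15,6)·C(13,8)/C(28,14); sum pmf over tables with pmf ≤ p_obs
p-value (two-sided) = 0.44948
At α=0.05: p ≥ α → fail to reject H₀

reject H₀: no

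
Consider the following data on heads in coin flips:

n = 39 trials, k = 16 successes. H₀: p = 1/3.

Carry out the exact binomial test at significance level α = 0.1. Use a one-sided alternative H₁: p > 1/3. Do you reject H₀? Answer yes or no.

reject H₀: no

Exact binomial: n=39, k=16, p₀=1/3=0.3333
P(X≥16) from Σ C(n,i)·p₀^i·(1−p₀)^(n−i)
p-value (one-sided, H₁ greater) = 0.19647
At α=0.1: p ≥ α → fail to reject H₀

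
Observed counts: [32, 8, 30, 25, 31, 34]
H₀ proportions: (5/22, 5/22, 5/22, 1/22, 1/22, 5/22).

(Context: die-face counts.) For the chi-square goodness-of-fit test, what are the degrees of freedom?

degrees of freedom = 5

df = k − 1 = 6 − 1 = 5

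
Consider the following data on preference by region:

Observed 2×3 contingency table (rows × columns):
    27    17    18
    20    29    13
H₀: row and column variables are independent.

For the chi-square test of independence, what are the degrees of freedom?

df = (r−1)(c−1) = (2−1)·(3−1) = 2

degrees of freedom = 2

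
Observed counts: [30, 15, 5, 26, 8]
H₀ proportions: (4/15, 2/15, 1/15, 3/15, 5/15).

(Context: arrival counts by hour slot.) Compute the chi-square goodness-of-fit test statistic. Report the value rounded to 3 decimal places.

n = 84; E_i = n·p_i = [22.40, 11.20, 5.60, 16.80, 28.00]
χ² = (30−22.40)²/22.40 + (15−11.20)²/11.20 + (5−5.60)²/5.60 + (26−16.80)²/16.80 + (8−28.00)²/28.00 = 23.2560
df = 4

test statistic = 23.256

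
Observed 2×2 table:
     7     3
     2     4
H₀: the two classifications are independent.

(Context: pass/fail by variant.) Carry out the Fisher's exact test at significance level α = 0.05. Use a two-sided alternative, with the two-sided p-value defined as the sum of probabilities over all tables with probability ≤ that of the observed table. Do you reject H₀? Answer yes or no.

Margins: r₁=10, r₂=6, c₁=9, c₂=7, n=16
p_obs = C(10,7)·C(6,2)/C(16,9); sum pmf over tables with pmf ≤ p_obs
p-value (two-sided) = 0.30245
At α=0.05: p ≥ α → fail to reject H₀

reject H₀: no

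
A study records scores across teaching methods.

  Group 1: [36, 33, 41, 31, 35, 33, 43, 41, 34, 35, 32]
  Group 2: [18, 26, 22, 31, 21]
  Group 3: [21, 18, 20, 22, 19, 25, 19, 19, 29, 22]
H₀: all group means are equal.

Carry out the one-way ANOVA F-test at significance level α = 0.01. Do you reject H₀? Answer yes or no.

Group means [35.82, 23.60, 21.40], grand mean 27.923
SSB = Σnᵢ(x̄ᵢ−x̄)² = 1204.610; SSW = ΣΣ(x−x̄ᵢ)² = 367.236
MSB = 1204.610/2 = 602.3049; MSW = 367.236/23 = 15.9668
F = MSB/MSW = 37.7223
df = (2, 23)
p-value (upper-tail) = 0.00000
At α=0.01: p < α → reject H₀

reject H₀: yes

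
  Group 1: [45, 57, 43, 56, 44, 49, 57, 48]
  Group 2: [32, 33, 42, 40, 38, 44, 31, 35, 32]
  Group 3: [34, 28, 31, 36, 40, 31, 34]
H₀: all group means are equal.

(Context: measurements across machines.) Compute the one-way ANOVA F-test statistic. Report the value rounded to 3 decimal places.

Group means [49.88, 36.33, 33.43], grand mean 40.000
SSB = Σnᵢ(x̄ᵢ−x̄)² = 1203.411; SSW = ΣΣ(x−x̄ᵢ)² = 526.589
MSB = 1203.411/2 = 601.7054; MSW = 526.589/21 = 25.0757
F = MSB/MSW = 23.9956
df = (2, 21)

test statistic = 23.996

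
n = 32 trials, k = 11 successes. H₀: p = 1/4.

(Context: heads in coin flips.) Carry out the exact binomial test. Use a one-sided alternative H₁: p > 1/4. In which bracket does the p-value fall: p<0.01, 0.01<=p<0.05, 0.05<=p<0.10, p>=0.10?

Exact binomial: n=32, k=11, p₀=1/4=0.2500
P(X≥11) from Σ C(n,i)·p₀^i·(1−p₀)^(n−i)
p-value (one-sided, H₁ greater) = 0.15359
→ bracket: p>=0.10

p-value bracket: p>=0.10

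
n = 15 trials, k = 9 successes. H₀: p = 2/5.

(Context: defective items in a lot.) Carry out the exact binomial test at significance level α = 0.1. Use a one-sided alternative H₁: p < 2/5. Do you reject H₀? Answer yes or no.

Exact binomial: n=15, k=9, p₀=2/5=0.4000
P(X≤9) from Σ C(n,i)·p₀^i·(1−p₀)^(n−i)
p-value (one-sided, H₁ less) = 0.96617
At α=0.1: p ≥ α → fail to reject H₀

reject H₀: no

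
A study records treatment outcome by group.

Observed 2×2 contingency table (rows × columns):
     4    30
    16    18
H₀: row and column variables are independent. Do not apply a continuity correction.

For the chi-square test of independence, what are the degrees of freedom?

df = (r−1)(c−1) = (2−1)·(2−1) = 1

degrees of freedom = 1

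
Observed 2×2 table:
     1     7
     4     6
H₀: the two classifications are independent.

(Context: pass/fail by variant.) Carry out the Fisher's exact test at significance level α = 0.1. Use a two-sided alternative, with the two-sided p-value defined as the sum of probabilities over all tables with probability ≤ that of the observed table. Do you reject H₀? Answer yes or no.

Margins: r₁=8, r₂=10, c₁=5, c₂=13, n=18
p_obs = C(8,1)·C(10,4)/C(18,5); sum pmf over tables with pmf ≤ p_obs
p-value (two-sided) = 0.31373
At α=0.1: p ≥ α → fail to reject H₀

reject H₀: no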